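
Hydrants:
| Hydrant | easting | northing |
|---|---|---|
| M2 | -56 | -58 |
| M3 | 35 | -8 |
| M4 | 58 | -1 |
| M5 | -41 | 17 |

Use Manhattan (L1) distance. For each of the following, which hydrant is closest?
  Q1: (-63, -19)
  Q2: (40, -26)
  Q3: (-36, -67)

Q1→M2; Q2→M3; Q3→M2

Q1 at (-63, -19):
  M2: 46
  M3: 109
  M4: 139
  M5: 58
  → nearest: M2 (46)
Q2 at (40, -26):
  M2: 128
  M3: 23
  M4: 43
  M5: 124
  → nearest: M3 (23)
Q3 at (-36, -67):
  M2: 29
  M3: 130
  M4: 160
  M5: 89
  → nearest: M2 (29)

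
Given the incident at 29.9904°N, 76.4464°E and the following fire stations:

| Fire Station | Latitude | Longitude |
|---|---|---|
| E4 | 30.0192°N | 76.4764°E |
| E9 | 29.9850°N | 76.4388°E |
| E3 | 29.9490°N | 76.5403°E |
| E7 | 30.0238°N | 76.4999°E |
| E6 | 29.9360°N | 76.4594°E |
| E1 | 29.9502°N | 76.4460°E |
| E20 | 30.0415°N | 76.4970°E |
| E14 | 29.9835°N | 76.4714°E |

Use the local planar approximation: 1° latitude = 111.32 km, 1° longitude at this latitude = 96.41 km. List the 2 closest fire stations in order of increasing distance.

Distances from 29.9904°N, 76.4464°E:
E4: √((0.0288·111.32)² + (0.0300·96.41)²) = √(10.278539 + 8.365399) = 4.3179 km
E9: √((-0.0054·111.32)² + (-0.0076·96.41)²) = √(0.361355 + 0.536873) = 0.9477 km
E3: √((-0.0414·111.32)² + (0.0939·96.41)²) = √(21.239636 + 81.954980) = 10.1585 km
E7: √((0.0334·111.32)² + (0.0535·96.41)²) = √(13.824178 + 26.604293) = 6.3583 km
E6: √((-0.0544·111.32)² + (0.0130·96.41)²) = √(36.672811 + 1.570836) = 6.1841 km
E1: √((-0.0402·111.32)² + (-0.0004·96.41)²) = √(20.026198 + 0.001487) = 4.4752 km
E20: √((0.0511·111.32)² + (0.0506·96.41)²) = √(32.358486 + 23.798260) = 7.4938 km
E14: √((-0.0069·111.32)² + (0.0250·96.41)²) = √(0.589990 + 5.809305) = 2.5297 km
Sorted: E9 (0.9477 km) < E14 (2.5297 km) < E4 (4.3179 km) < E1 (4.4752 km) < …

E9, E14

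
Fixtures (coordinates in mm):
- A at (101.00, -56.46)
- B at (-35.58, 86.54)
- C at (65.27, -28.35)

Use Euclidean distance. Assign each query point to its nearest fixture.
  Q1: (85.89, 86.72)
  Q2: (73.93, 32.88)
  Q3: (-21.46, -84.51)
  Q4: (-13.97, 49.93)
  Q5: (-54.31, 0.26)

Q1 at (85.89, 86.72):
  A: √((15.11)² + (-143.18)²) = √(228.3121 + 20500.5124) = 143.98 mm
  B: √((-121.47)² + (-0.18)²) = √(14754.9609 + 0.0324) = 121.47 mm
  C: √((-20.62)² + (-115.07)²) = √(425.1844 + 13241.1049) = 116.90 mm
  → nearest: C (116.90 mm)
Q2 at (73.93, 32.88):
  A: √((27.07)² + (-89.34)²) = √(732.7849 + 7981.6356) = 93.35 mm
  B: √((-109.51)² + (53.66)²) = √(11992.4401 + 2879.3956) = 121.95 mm
  C: √((-8.66)² + (-61.23)²) = √(74.9956 + 3749.1129) = 61.84 mm
  → nearest: C (61.84 mm)
Q3 at (-21.46, -84.51):
  A: √((122.46)² + (28.05)²) = √(14996.4516 + 786.8025) = 125.63 mm
  B: √((-14.12)² + (171.05)²) = √(199.3744 + 29258.1025) = 171.63 mm
  C: √((86.73)² + (56.16)²) = √(7522.0929 + 3153.9456) = 103.32 mm
  → nearest: C (103.32 mm)
Q4 at (-13.97, 49.93):
  A: √((114.97)² + (-106.39)²) = √(13218.1009 + 11318.8321) = 156.64 mm
  B: √((-21.61)² + (36.61)²) = √(466.9921 + 1340.2921) = 42.51 mm
  C: √((79.24)² + (-78.28)²) = √(6278.9776 + 6127.7584) = 111.39 mm
  → nearest: B (42.51 mm)
Q5 at (-54.31, 0.26):
  A: √((155.31)² + (-56.72)²) = √(24121.1961 + 3217.1584) = 165.34 mm
  B: √((18.73)² + (86.28)²) = √(350.8129 + 7444.2384) = 88.29 mm
  C: √((119.58)² + (-28.61)²) = √(14299.3764 + 818.5321) = 122.95 mm
  → nearest: B (88.29 mm)

Q1→C; Q2→C; Q3→C; Q4→B; Q5→B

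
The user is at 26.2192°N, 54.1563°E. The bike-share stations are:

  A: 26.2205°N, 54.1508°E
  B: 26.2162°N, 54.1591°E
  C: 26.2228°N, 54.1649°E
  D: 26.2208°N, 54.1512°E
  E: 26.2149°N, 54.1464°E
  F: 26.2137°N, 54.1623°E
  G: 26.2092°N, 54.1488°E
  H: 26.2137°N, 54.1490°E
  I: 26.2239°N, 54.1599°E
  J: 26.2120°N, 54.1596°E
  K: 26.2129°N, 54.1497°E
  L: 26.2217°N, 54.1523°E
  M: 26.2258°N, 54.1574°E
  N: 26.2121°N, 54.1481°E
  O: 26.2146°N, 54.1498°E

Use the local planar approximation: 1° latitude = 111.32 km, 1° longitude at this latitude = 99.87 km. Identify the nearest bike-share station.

B

Distances from 26.2192°N, 54.1563°E:
A: √((0.0013·111.32)² + (-0.0055·99.87)²) = √(0.020943 + 0.301714) = 0.5680 km
B: √((-0.0030·111.32)² + (0.0028·99.87)²) = √(0.111529 + 0.078196) = 0.4356 km
C: √((0.0036·111.32)² + (0.0086·99.87)²) = √(0.160602 + 0.737678) = 0.9478 km
D: √((0.0016·111.32)² + (-0.0051·99.87)²) = √(0.031724 + 0.259424) = 0.5396 km
E: √((-0.0043·111.32)² + (-0.0099·99.87)²) = √(0.229131 + 0.977553) = 1.0985 km
F: √((-0.0055·111.32)² + (0.0060·99.87)²) = √(0.374862 + 0.359065) = 0.8567 km
G: √((-0.0100·111.32)² + (-0.0075·99.87)²) = √(1.239214 + 0.561038) = 1.3417 km
H: √((-0.0055·111.32)² + (-0.0073·99.87)²) = √(0.374862 + 0.531515) = 0.9520 km
I: √((0.0047·111.32)² + (0.0036·99.87)²) = √(0.273742 + 0.129263) = 0.6348 km
J: √((-0.0072·111.32)² + (0.0033·99.87)²) = √(0.642409 + 0.108617) = 0.8666 km
K: √((-0.0063·111.32)² + (-0.0066·99.87)²) = √(0.491844 + 0.434468) = 0.9625 km
L: √((0.0025·111.32)² + (-0.0040·99.87)²) = √(0.077451 + 0.159584) = 0.4869 km
M: √((0.0066·111.32)² + (0.0011·99.87)²) = √(0.539802 + 0.012069) = 0.7429 km
N: √((-0.0071·111.32)² + (-0.0082·99.87)²) = √(0.624688 + 0.670653) = 1.1381 km
O: √((-0.0046·111.32)² + (-0.0065·99.87)²) = √(0.262218 + 0.421402) = 0.8268 km
Minimum: B at 0.4356 km.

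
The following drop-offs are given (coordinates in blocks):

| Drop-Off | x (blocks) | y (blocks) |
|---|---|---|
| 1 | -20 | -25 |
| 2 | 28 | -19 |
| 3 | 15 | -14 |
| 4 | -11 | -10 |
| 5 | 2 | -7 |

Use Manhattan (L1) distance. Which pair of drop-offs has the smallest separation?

4 and 5

Pairwise distances:
1–2: |48| + |6| = 48 + 6 = 54 blocks
1–3: |35| + |11| = 35 + 11 = 46 blocks
1–4: |9| + |15| = 9 + 15 = 24 blocks
1–5: |22| + |18| = 22 + 18 = 40 blocks
2–3: |-13| + |5| = 13 + 5 = 18 blocks
2–4: |-39| + |9| = 39 + 9 = 48 blocks
2–5: |-26| + |12| = 26 + 12 = 38 blocks
3–4: |-26| + |4| = 26 + 4 = 30 blocks
3–5: |-13| + |7| = 13 + 7 = 20 blocks
4–5: |13| + |3| = 13 + 3 = 16 blocks
Closest pair: 4–5 at 16 blocks.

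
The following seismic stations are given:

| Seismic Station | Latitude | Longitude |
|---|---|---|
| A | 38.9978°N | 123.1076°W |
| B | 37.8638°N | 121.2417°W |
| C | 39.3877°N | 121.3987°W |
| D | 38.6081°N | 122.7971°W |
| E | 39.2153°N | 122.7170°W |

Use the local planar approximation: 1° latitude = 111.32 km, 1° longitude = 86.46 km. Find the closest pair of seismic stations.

A and E

Pairwise distances:
A–B: 204.8456 km
A–C: 153.9947 km
A–D: 51.0161 km
A–E: 41.5539 km
B–C: 170.1828 km
B–D: 157.9553 km
B–E: 197.2436 km
C–D: 148.8282 km
C–E: 115.5846 km
D–E: 67.9474 km
Closest pair: A–E at 41.5539 km.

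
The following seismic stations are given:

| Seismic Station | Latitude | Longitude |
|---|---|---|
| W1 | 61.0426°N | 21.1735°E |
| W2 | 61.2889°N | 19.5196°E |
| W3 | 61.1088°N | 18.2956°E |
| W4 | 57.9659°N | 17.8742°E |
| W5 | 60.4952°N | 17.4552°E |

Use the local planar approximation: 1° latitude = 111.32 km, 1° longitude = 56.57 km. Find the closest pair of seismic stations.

W2 and W3

Pairwise distances:
W1–W2: 97.4958 km
W1–W3: 162.9695 km
W1–W4: 390.0514 km
W1–W5: 218.9931 km
W2–W3: 72.0858 km
W2–W4: 381.4473 km
W2–W5: 146.4406 km
W3–W4: 350.6788 km
W3–W5: 83.2219 km
W4–W5: 282.5576 km
Closest pair: W2–W3 at 72.0858 km.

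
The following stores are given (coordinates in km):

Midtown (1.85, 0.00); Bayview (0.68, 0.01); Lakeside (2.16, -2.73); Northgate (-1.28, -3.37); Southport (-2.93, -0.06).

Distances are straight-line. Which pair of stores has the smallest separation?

Midtown and Bayview

Pairwise distances:
Midtown–Bayview: 1.17 km
Midtown–Lakeside: 2.75 km
Midtown–Northgate: 4.60 km
Midtown–Southport: 4.78 km
Bayview–Lakeside: 3.11 km
Bayview–Northgate: 3.91 km
Bayview–Southport: 3.61 km
Lakeside–Northgate: 3.50 km
Lakeside–Southport: 5.75 km
Northgate–Southport: 3.70 km
Closest pair: Midtown–Bayview at 1.17 km.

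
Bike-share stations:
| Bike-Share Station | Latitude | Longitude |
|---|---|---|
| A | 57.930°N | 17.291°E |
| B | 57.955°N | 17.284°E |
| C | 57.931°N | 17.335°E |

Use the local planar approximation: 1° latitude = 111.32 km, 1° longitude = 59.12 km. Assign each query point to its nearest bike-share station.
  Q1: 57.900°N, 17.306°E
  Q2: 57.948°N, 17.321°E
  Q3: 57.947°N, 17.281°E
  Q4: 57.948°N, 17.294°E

Q1 at 57.900°N, 17.306°E:
  A: 3.455 km
  B: 6.259 km
  C: 3.853 km
  → nearest: A (3.455 km)
Q2 at 57.948°N, 17.321°E:
  A: 2.676 km
  B: 2.322 km
  C: 2.066 km
  → nearest: C (2.066 km)
Q3 at 57.947°N, 17.281°E:
  A: 1.983 km
  B: 0.908 km
  C: 3.656 km
  → nearest: B (0.908 km)
Q4 at 57.948°N, 17.294°E:
  A: 2.012 km
  B: 0.978 km
  C: 3.075 km
  → nearest: B (0.978 km)

Q1→A; Q2→C; Q3→B; Q4→B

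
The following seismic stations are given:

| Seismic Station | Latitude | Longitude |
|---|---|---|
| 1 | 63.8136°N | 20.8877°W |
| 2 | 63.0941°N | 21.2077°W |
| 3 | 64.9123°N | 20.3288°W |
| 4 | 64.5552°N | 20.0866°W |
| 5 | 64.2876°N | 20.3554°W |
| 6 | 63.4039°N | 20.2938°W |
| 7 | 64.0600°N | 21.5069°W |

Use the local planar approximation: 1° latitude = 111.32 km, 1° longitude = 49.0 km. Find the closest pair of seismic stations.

Pairwise distances:
4–5: 32.5711 km
1–7: 40.9014 km
3–4: 41.4861 km
1–6: 54.1013 km
2–6: 56.5216 km
1–5: 58.8602 km
5–7: 61.8510 km
3–5: 69.5538 km
1–2: 81.6151 km
4–7: 88.7821 km
1–4: 91.4122 km
6–7: 94.1687 km
5–6: 98.4198 km
2–7: 108.5189 km
3–7: 111.0596 km
1–3: 125.3358 km
4–6: 128.5642 km
2–5: 139.2696 km
3–6: 167.9238 km
2–4: 171.6760 km
2–3: 206.9330 km
Closest pair: 4–5 at 32.5711 km.

4 and 5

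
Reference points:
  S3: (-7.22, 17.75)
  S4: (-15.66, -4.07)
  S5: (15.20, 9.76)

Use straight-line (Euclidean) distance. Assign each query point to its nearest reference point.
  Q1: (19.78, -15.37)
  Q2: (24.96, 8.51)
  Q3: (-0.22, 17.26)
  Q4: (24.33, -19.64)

Q1→S5; Q2→S5; Q3→S3; Q4→S5

Q1 at (19.78, -15.37):
  S3: 42.73
  S4: 37.20
  S5: 25.54
  → nearest: S5 (25.54)
Q2 at (24.96, 8.51):
  S3: 33.48
  S4: 42.52
  S5: 9.84
  → nearest: S5 (9.84)
Q3 at (-0.22, 17.26):
  S3: 7.02
  S4: 26.33
  S5: 17.15
  → nearest: S3 (7.02)
Q4 at (24.33, -19.64):
  S3: 48.92
  S4: 42.91
  S5: 30.79
  → nearest: S5 (30.79)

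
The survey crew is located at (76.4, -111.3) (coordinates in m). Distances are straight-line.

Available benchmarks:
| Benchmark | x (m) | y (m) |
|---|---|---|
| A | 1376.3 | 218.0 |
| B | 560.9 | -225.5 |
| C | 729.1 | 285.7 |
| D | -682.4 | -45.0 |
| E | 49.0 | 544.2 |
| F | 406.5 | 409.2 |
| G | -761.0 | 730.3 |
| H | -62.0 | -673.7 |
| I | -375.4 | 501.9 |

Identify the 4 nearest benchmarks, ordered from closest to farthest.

B, H, F, E

Distances from (76.4, -111.3):
A: 1340.96 m
B: 497.78 m
C: 763.95 m
D: 761.69 m
E: 656.07 m
F: 616.35 m
G: 1187.24 m
H: 579.18 m
I: 761.67 m
Sorted: B (497.78 m) < H (579.18 m) < F (616.35 m) < E (656.07 m) < I (761.67 m) < D (761.69 m) < …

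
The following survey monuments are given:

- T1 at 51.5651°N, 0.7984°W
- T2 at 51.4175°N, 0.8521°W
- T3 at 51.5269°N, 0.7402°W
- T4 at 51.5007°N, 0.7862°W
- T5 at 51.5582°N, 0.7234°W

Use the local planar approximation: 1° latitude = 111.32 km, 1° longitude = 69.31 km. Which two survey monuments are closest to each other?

Pairwise distances:
T3–T5: 3.6737 km
T3–T4: 4.3210 km
T1–T5: 5.2547 km
T1–T3: 5.8613 km
T1–T4: 7.2187 km
T4–T5: 7.7406 km
T2–T4: 10.3268 km
T2–T3: 14.4383 km
T1–T2: 16.8471 km
T2–T5: 18.0247 km
Closest pair: T3–T5 at 3.6737 km.

T3 and T5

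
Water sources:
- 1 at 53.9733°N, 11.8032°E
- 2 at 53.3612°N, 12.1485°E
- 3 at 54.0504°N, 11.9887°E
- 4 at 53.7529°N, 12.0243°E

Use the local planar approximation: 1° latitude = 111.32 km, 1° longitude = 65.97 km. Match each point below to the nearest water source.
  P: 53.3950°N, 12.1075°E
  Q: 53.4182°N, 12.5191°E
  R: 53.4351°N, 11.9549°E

P at 53.3950°N, 12.1075°E:
  1: 67.4337 km
  2: 4.6339 km
  3: 73.3789 km
  4: 40.2177 km
  → nearest: 2 (4.6339 km)
Q at 53.4182°N, 12.5191°E:
  1: 77.7749 km
  2: 25.2585 km
  3: 78.5951 km
  4: 49.5350 km
  → nearest: 2 (25.2585 km)
R at 53.4351°N, 11.9549°E:
  1: 60.7425 km
  2: 15.1919 km
  3: 68.5315 km
  4: 35.6725 km
  → nearest: 2 (15.1919 km)

P→2; Q→2; R→2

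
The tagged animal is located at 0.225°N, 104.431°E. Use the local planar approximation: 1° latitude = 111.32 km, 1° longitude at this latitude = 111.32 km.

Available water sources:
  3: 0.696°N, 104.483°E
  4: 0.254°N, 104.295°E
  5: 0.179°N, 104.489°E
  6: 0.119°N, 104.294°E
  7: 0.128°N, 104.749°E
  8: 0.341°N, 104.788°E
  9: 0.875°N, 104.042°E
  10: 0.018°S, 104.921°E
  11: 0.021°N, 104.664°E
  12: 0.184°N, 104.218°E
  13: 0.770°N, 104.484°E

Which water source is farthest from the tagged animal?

Distances from 0.225°N, 104.431°E:
3: 52.750 km
4: 15.480 km
5: 8.241 km
6: 19.283 km
7: 37.010 km
8: 41.787 km
9: 84.326 km
10: 60.886 km
11: 34.474 km
12: 24.146 km
13: 60.956 km
Maximum: 9 at 84.326 km.

9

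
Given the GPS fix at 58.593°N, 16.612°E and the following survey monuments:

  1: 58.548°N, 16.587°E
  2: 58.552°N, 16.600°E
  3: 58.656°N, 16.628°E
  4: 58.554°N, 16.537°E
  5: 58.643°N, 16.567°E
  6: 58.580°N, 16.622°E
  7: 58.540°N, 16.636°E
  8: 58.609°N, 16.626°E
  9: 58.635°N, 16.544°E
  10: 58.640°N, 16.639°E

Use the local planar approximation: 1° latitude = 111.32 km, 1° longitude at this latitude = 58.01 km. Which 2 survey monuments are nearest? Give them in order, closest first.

Distances from 58.593°N, 16.612°E:
1: √((-0.045·111.32)² + (-0.025·58.01)²) = √(25.09409 + 2.10323) = 5.215 km
2: √((-0.041·111.32)² + (-0.012·58.01)²) = √(20.83119 + 0.48458) = 4.617 km
3: √((0.063·111.32)² + (0.016·58.01)²) = √(49.18441 + 0.86148) = 7.074 km
4: √((-0.039·111.32)² + (-0.075·58.01)²) = √(18.84845 + 18.92903) = 6.146 km
5: √((0.050·111.32)² + (-0.045·58.01)²) = √(30.98036 + 6.81445) = 6.148 km
6: √((-0.013·111.32)² + (0.010·58.01)²) = √(2.09427 + 0.33652) = 1.559 km
7: √((-0.053·111.32)² + (0.024·58.01)²) = √(34.80953 + 1.93833) = 6.062 km
8: √((0.016·111.32)² + (0.014·58.01)²) = √(3.17239 + 0.65957) = 1.958 km
9: √((0.042·111.32)² + (-0.068·58.01)²) = √(21.85974 + 15.56050) = 6.117 km
10: √((0.047·111.32)² + (0.027·58.01)²) = √(27.37424 + 2.45320) = 5.461 km
Sorted: 6 (1.559 km) < 8 (1.958 km) < 2 (4.617 km) < 1 (5.215 km) < …

6, 8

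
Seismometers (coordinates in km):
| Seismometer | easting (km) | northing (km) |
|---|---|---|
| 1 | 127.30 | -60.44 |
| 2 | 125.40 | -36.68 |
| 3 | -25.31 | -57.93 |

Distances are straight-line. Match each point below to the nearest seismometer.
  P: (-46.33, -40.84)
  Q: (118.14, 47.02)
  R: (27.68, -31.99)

P→3; Q→2; R→3

P at (-46.33, -40.84):
  1: 174.73 km
  2: 171.78 km
  3: 27.09 km
  → nearest: 3 (27.09 km)
Q at (118.14, 47.02):
  1: 107.85 km
  2: 84.01 km
  3: 177.74 km
  → nearest: 2 (84.01 km)
R at (27.68, -31.99):
  1: 103.60 km
  2: 97.83 km
  3: 59.00 km
  → nearest: 3 (59.00 km)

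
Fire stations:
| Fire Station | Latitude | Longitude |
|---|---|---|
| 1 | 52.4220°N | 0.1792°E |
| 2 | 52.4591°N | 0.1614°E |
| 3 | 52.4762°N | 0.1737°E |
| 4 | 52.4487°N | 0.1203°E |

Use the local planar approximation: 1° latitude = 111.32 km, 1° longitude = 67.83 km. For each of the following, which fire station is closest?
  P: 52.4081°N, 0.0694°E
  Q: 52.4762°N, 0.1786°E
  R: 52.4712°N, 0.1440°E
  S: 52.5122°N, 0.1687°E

P→4; Q→3; R→2; S→3

P at 52.4081°N, 0.0694°E:
  1: √((0.0139·111.32)² + (0.1098·67.83)²) = √(2.394286 + 55.468742) = 7.6068 km
  2: √((0.0510·111.32)² + (0.0920·67.83)²) = √(32.231962 + 38.942093) = 8.4365 km
  3: √((0.0681·111.32)² + (0.1043·67.83)²) = √(57.469924 + 50.050941) = 10.3692 km
  4: √((0.0406·111.32)² + (0.0509·67.83)²) = √(20.426712 + 11.920081) = 5.6874 km
  → nearest: 4 (5.6874 km)
Q at 52.4762°N, 0.1786°E:
  1: √((-0.0542·111.32)² + (0.0006·67.83)²) = √(36.403653 + 0.001656) = 6.0337 km
  2: √((-0.0171·111.32)² + (-0.0172·67.83)²) = √(3.623586 + 1.361133) = 2.2326 km
  3: √((0.0000·111.32)² + (-0.0049·67.83)²) = √(0.000000 + 0.110468) = 0.3324 km
  4: √((-0.0275·111.32)² + (-0.0583·67.83)²) = √(9.371558 + 15.637983) = 5.0010 km
  → nearest: 3 (0.3324 km)
R at 52.4712°N, 0.1440°E:
  1: √((-0.0492·111.32)² + (0.0352·67.83)²) = √(29.996916 + 5.700710) = 5.9747 km
  2: √((-0.0121·111.32)² + (0.0174·67.83)²) = √(1.814334 + 1.392971) = 1.7909 km
  3: √((0.0050·111.32)² + (0.0297·67.83)²) = √(0.309804 + 4.058416) = 2.0900 km
  4: √((-0.0225·111.32)² + (-0.0237·67.83)²) = √(6.273522 + 2.584285) = 2.9762 km
  → nearest: 2 (1.7909 km)
S at 52.5122°N, 0.1687°E:
  1: √((-0.0902·111.32)² + (0.0105·67.83)²) = √(100.822966 + 0.507250) = 10.0663 km
  2: √((-0.0531·111.32)² + (-0.0073·67.83)²) = √(34.941009 + 0.245182) = 5.9318 km
  3: √((-0.0360·111.32)² + (0.0050·67.83)²) = √(16.060217 + 0.115023) = 4.0218 km
  4: √((-0.0635·111.32)² + (-0.0484·67.83)²) = √(49.968216 + 10.777905) = 7.7940 km
  → nearest: 3 (4.0218 km)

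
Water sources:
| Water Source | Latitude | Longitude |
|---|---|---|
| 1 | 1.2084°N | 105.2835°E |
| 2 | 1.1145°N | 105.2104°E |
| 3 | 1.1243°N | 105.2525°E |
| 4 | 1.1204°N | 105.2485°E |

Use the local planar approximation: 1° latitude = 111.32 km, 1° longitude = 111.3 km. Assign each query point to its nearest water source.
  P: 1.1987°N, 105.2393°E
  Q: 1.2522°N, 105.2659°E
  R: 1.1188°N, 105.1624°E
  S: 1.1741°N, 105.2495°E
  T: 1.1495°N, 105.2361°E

P at 1.1987°N, 105.2393°E:
  1: √((0.0097·111.32)² + (0.0442·111.3)²) = √(1.165977 + 24.201087) = 5.0366 km
  2: √((-0.0842·111.32)² + (-0.0289·111.3)²) = √(87.855828 + 10.346323) = 9.9097 km
  3: √((-0.0744·111.32)² + (0.0132·111.3)²) = √(68.594969 + 2.158431) = 8.4115 km
  4: √((-0.0783·111.32)² + (0.0092·111.3)²) = √(75.974862 + 1.048494) = 8.7763 km
  → nearest: 1 (5.0366 km)
Q at 1.2522°N, 105.2659°E:
  1: √((-0.0438·111.32)² + (0.0176·111.3)²) = √(23.773582 + 3.837211) = 5.2546 km
  2: √((-0.1377·111.32)² + (-0.0555·111.3)²) = √(234.971006 + 38.157182) = 16.5266 km
  3: √((-0.1279·111.32)² + (-0.0134·111.3)²) = √(202.715746 + 2.224334) = 14.3157 km
  4: √((-0.1318·111.32)² + (-0.0174·111.3)²) = √(215.266880 + 3.750497) = 14.7992 km
  → nearest: 1 (5.2546 km)
R at 1.1188°N, 105.1624°E:
  1: √((0.0896·111.32)² + (0.1211·111.3)²) = √(99.486102 + 181.668075) = 16.7677 km
  2: √((-0.0043·111.32)² + (0.0480·111.3)²) = √(0.229131 + 28.541238) = 5.3638 km
  3: √((0.0055·111.32)² + (0.0901·111.3)²) = √(0.374862 + 100.563391) = 10.0468 km
  4: √((0.0016·111.32)² + (0.0861·111.3)²) = √(0.031724 + 91.832547) = 9.5846 km
  → nearest: 2 (5.3638 km)
S at 1.1741°N, 105.2495°E:
  1: √((0.0343·111.32)² + (0.0340·111.3)²) = √(14.579232 + 14.320170) = 5.3758 km
  2: √((-0.0596·111.32)² + (-0.0391·111.3)²) = √(44.018873 + 18.938424) = 7.9346 km
  3: √((-0.0498·111.32)² + (0.0030·111.3)²) = √(30.733009 + 0.111489) = 5.5538 km
  4: √((-0.0537·111.32)² + (-0.0010·111.3)²) = √(35.735097 + 0.012388) = 5.9789 km
  → nearest: 1 (5.3758 km)
T at 1.1495°N, 105.2361°E:
  1: √((0.0589·111.32)² + (0.0474·111.3)²) = √(42.990944 + 27.832166) = 8.4156 km
  2: √((-0.0350·111.32)² + (-0.0257·111.3)²) = √(15.180374 + 8.181945) = 4.8335 km
  3: √((-0.0252·111.32)² + (0.0164·111.3)²) = √(7.869506 + 3.331793) = 3.3468 km
  4: √((-0.0291·111.32)² + (0.0124·111.3)²) = √(10.493790 + 1.904731) = 3.5212 km
  → nearest: 3 (3.3468 km)

P→1; Q→1; R→2; S→1; T→3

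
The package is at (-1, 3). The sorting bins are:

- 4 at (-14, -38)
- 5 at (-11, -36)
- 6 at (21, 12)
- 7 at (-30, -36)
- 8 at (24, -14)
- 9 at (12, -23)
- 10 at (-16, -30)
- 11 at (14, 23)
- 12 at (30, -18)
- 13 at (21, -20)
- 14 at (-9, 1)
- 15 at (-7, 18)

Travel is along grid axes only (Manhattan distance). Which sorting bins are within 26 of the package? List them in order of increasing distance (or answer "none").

14, 15

Distances from (-1, 3):
4: 54
5: 49
6: 31
7: 68
8: 42
9: 39
10: 48
11: 35
12: 52
13: 45
14: 10
15: 21
Threshold 26: 14 (10), 15 (21) are within range.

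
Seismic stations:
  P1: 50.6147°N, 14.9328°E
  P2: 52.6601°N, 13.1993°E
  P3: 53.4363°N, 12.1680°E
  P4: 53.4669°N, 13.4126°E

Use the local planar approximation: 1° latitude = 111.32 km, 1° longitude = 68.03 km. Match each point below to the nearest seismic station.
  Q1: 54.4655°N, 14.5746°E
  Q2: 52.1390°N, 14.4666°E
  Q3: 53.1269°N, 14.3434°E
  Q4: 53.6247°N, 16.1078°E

Q1 at 54.4655°N, 14.5746°E:
  P1: √((-3.8508·111.32)² + (0.3582·68.03)²) = √(183758.874252 + 593.816287) = 429.3631 km
  P2: √((-1.8054·111.32)² + (-1.3753·68.03)²) = √(40391.805979 + 8753.784035) = 221.6880 km
  P3: √((-1.0292·111.32)² + (-2.4066·68.03)²) = √(13126.409552 + 26804.565186) = 199.8274 km
  P4: √((-0.9986·111.32)² + (-1.1620·68.03)²) = √(12357.468690 + 6249.038467) = 136.4057 km
  → nearest: P4 (136.4057 km)
Q2 at 52.1390°N, 14.4666°E:
  P1: √((-1.5243·111.32)² + (0.4662·68.03)²) = √(28793.025017 + 1005.878395) = 172.6236 km
  P2: √((0.5211·111.32)² + (-1.2673·68.03)²) = √(3365.026910 + 7432.926044) = 103.9132 km
  P3: √((1.2973·111.32)² + (-2.2986·68.03)²) = √(20855.818155 + 24452.752191) = 212.8581 km
  P4: √((1.3279·111.32)² + (-1.0540·68.03)²) = √(21851.292833 + 5141.409121) = 164.2946 km
  → nearest: P2 (103.9132 km)
Q3 at 53.1269°N, 14.3434°E:
  P1: √((-2.5122·111.32)² + (0.5894·68.03)²) = √(78208.655133 + 1607.759946) = 282.5180 km
  P2: √((-0.4668·111.32)² + (-1.1441·68.03)²) = √(2700.275587 + 6057.995036) = 93.5856 km
  P3: √((0.3094·111.32)² + (-2.1754·68.03)²) = √(1186.279469 + 21901.768809) = 151.9475 km
  P4: √((0.3400·111.32)² + (-0.9308·68.03)²) = √(1432.531661 + 4009.716717) = 73.7716 km
  → nearest: P4 (73.7716 km)
Q4 at 53.6247°N, 16.1078°E:
  P1: √((-3.0100·111.32)² + (-1.1750·68.03)²) = √(112274.049358 + 6389.644193) = 344.4760 km
  P2: √((-0.9646·111.32)² + (-2.9085·68.03)²) = √(11530.308055 + 39150.659136) = 225.1243 km
  P3: √((-0.1884·111.32)² + (-3.9398·68.03)²) = √(439.853642 + 71837.182989) = 268.8439 km
  P4: √((-0.1578·111.32)² + (-2.6952·68.03)²) = √(308.574755 + 33618.856535) = 184.1940 km
  → nearest: P4 (184.1940 km)

Q1→P4; Q2→P2; Q3→P4; Q4→P4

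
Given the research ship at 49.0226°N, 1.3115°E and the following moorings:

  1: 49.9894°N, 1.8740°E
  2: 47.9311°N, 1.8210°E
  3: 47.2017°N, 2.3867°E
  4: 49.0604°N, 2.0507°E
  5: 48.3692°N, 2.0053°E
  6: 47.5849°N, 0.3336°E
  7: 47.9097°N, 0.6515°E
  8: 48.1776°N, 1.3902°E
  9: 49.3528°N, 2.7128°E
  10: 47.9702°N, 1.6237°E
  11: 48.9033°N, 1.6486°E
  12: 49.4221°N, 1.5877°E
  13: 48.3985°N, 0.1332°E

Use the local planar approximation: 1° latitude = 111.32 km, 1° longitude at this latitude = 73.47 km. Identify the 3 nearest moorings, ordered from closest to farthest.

11, 12, 4

Distances from 49.0226°N, 1.3115°E:
1: 115.2861 km
2: 127.1412 km
3: 217.5512 km
4: 54.4718 km
5: 88.8194 km
6: 175.4315 km
7: 133.0396 km
8: 94.2429 km
9: 109.3186 km
10: 119.3775 km
11: 28.1027 km
12: 48.8832 km
13: 111.0003 km
Sorted: 11 (28.1027 km) < 12 (48.8832 km) < 4 (54.4718 km) < 5 (88.8194 km) < 8 (94.2429 km) < …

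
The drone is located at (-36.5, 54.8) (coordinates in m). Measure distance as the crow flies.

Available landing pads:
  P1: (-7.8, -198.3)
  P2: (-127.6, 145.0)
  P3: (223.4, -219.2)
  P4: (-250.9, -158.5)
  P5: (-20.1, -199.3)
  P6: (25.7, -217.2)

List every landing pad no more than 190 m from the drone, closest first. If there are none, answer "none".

Distances from (-36.5, 54.8):
P1: 254.7 m
P2: 128.2 m
P3: 377.7 m
P4: 302.4 m
P5: 254.6 m
P6: 279.0 m
Threshold 190 m: P2 (128.2 m) is within range.

P2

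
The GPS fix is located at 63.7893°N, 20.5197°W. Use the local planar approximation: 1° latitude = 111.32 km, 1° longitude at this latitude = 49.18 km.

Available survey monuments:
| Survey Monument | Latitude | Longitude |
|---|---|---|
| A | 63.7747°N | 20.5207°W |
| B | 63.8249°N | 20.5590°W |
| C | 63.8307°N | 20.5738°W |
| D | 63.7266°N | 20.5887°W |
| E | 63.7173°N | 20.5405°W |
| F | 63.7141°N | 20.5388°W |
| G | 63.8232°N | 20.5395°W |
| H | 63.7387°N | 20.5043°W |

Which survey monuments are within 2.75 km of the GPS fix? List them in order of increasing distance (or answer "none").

A

Distances from 63.7893°N, 20.5197°W:
A: √((-0.0146·111.32)² + (-0.0010·49.18)²) = √(2.641509 + 0.002419) = 1.6260 km
B: √((0.0356·111.32)² + (-0.0393·49.18)²) = √(15.705306 + 3.735615) = 4.4092 km
C: √((0.0414·111.32)² + (-0.0541·49.18)²) = √(21.239636 + 7.078995) = 5.3215 km
D: √((-0.0627·111.32)² + (-0.0690·49.18)²) = √(48.717105 + 11.515299) = 7.7610 km
E: √((-0.0720·111.32)² + (-0.0208·49.18)²) = √(64.240866 + 1.046414) = 8.0801 km
F: √((-0.0752·111.32)² + (-0.0191·49.18)²) = √(70.078061 + 0.882356) = 8.4238 km
G: √((0.0339·111.32)² + (-0.0198·49.18)²) = √(14.241174 + 0.948216) = 3.8974 km
H: √((-0.0506·111.32)² + (0.0154·49.18)²) = √(31.728346 + 0.573612) = 5.6835 km
Threshold 2.75 km: A (1.6260 km) is within range.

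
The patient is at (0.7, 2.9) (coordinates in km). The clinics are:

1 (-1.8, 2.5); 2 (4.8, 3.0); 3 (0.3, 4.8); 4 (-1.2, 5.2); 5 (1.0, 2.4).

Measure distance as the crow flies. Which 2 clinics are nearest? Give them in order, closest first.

5, 3

Distances from (0.7, 2.9):
1: 2.5 km
2: 4.1 km
3: 1.9 km
4: 3.0 km
5: 0.6 km
Sorted: 5 (0.6 km) < 3 (1.9 km) < 1 (2.5 km) < 4 (3.0 km) < …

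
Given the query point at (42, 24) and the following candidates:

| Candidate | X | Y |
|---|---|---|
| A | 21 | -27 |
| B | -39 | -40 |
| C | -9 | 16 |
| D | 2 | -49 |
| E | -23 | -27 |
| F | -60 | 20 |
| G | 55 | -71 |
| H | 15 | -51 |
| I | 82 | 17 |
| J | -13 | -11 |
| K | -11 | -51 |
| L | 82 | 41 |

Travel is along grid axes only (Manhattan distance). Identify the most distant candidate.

Distances from (42, 24):
A: |-21| + |-51| = 21 + 51 = 72
B: |-81| + |-64| = 81 + 64 = 145
C: |-51| + |-8| = 51 + 8 = 59
D: |-40| + |-73| = 40 + 73 = 113
E: |-65| + |-51| = 65 + 51 = 116
F: |-102| + |-4| = 102 + 4 = 106
G: |13| + |-95| = 13 + 95 = 108
H: |-27| + |-75| = 27 + 75 = 102
I: |40| + |-7| = 40 + 7 = 47
J: |-55| + |-35| = 55 + 35 = 90
K: |-53| + |-75| = 53 + 75 = 128
L: |40| + |17| = 40 + 17 = 57
Maximum: B at 145.

B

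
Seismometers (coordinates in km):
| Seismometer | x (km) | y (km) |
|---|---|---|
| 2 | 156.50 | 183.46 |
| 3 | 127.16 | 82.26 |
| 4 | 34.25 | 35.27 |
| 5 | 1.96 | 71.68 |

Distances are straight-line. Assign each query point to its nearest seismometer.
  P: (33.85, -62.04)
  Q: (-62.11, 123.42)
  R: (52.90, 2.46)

P at (33.85, -62.04):
  2: √((122.65)² + (245.50)²) = √(15043.0225 + 60270.2500) = 274.43 km
  3: √((93.31)² + (144.30)²) = √(8706.7561 + 20822.4900) = 171.84 km
  4: √((0.40)² + (97.31)²) = √(0.1600 + 9469.2361) = 97.31 km
  5: √((-31.89)² + (133.72)²) = √(1016.9721 + 17881.0384) = 137.47 km
  → nearest: 4 (97.31 km)
Q at (-62.11, 123.42):
  2: √((218.61)² + (60.04)²) = √(47790.3321 + 3604.8016) = 226.70 km
  3: √((189.27)² + (-41.16)²) = √(35823.1329 + 1694.1456) = 193.69 km
  4: √((96.36)² + (-88.15)²) = √(9285.2496 + 7770.4225) = 130.60 km
  5: √((64.07)² + (-51.74)²) = √(4104.9649 + 2677.0276) = 82.35 km
  → nearest: 5 (82.35 km)
R at (52.90, 2.46):
  2: √((103.60)² + (181.00)²) = √(10732.9600 + 32761.0000) = 208.55 km
  3: √((74.26)² + (79.80)²) = √(5514.5476 + 6368.0400) = 109.01 km
  4: √((-18.65)² + (32.81)²) = √(347.8225 + 1076.4961) = 37.74 km
  5: √((-50.94)² + (69.22)²) = √(2594.8836 + 4791.4084) = 85.94 km
  → nearest: 4 (37.74 km)

P→4; Q→5; R→4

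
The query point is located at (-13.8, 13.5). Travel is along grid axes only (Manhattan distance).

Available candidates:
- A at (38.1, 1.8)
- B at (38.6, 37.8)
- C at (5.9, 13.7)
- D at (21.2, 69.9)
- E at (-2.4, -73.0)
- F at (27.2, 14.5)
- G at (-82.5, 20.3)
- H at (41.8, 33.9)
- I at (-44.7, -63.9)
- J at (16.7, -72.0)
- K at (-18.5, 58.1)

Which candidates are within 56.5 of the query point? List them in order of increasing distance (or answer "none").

Distances from (-13.8, 13.5):
A: 63.6
B: 76.7
C: 19.9
D: 91.4
E: 97.9
F: 42.0
G: 75.5
H: 76.0
I: 108.3
J: 116.0
K: 49.3
Threshold 56.5: C (19.9), F (42.0), K (49.3) are within range.

C, F, K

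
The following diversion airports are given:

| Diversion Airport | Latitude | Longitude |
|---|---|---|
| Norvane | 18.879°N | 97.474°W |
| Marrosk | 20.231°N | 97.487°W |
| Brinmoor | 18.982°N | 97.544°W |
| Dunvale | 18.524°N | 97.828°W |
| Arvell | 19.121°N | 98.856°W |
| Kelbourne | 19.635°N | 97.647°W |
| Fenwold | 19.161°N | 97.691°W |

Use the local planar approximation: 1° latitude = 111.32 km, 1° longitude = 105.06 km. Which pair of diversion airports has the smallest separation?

Norvane and Brinmoor

Pairwise distances:
Norvane–Brinmoor: 13.622 km
Brinmoor–Fenwold: 25.210 km
Norvane–Fenwold: 38.797 km
Kelbourne–Fenwold: 52.968 km
Norvane–Dunvale: 54.267 km
Brinmoor–Dunvale: 59.073 km
Marrosk–Kelbourne: 68.443 km
Dunvale–Fenwold: 72.357 km
Brinmoor–Kelbourne: 73.493 km
Norvane–Kelbourne: 86.098 km
Marrosk–Fenwold: 121.025 km
Arvell–Fenwold: 122.476 km
Dunvale–Kelbourne: 125.130 km
Dunvale–Arvell: 126.811 km
Brinmoor–Arvell: 138.705 km
Marrosk–Brinmoor: 139.168 km
Arvell–Kelbourne: 139.310 km
Norvane–Arvell: 147.671 km
Norvane–Marrosk: 150.511 km
Marrosk–Arvell: 189.617 km
Marrosk–Dunvale: 193.371 km
Closest pair: Norvane–Brinmoor at 13.622 km.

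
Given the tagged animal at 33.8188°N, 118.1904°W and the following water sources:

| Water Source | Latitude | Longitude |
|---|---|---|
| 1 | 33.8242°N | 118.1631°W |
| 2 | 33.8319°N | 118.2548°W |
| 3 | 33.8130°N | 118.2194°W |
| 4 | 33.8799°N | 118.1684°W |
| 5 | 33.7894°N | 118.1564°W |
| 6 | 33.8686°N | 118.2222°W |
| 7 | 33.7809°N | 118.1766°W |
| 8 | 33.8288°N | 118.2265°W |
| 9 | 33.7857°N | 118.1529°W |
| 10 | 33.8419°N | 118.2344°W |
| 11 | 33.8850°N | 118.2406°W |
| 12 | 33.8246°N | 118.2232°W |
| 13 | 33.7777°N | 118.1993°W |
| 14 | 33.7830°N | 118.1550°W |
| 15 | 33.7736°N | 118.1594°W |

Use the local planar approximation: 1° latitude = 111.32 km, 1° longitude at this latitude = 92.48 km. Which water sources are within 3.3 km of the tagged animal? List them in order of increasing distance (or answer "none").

Distances from 33.8188°N, 118.1904°W:
1: √((0.0054·111.32)² + (0.0273·92.48)²) = √(0.361355 + 6.374130) = 2.5953 km
2: √((0.0131·111.32)² + (-0.0644·92.48)²) = √(2.126616 + 35.470505) = 6.1316 km
3: √((-0.0058·111.32)² + (-0.0290·92.48)²) = √(0.416872 + 7.192695) = 2.7585 km
4: √((0.0611·111.32)² + (0.0220·92.48)²) = √(46.262470 + 4.139434) = 7.0994 km
5: √((-0.0294·111.32)² + (0.0340·92.48)²) = √(10.711272 + 9.886748) = 4.5385 km
6: √((0.0498·111.32)² + (-0.0318·92.48)²) = √(30.733009 + 8.648681) = 6.2755 km
7: √((-0.0379·111.32)² + (0.0138·92.48)²) = √(17.800197 + 1.628748) = 4.4078 km
8: √((0.0100·111.32)² + (-0.0361·92.48)²) = √(1.239214 + 11.145769) = 3.5192 km
9: √((-0.0331·111.32)² + (0.0375·92.48)²) = √(13.576955 + 12.027024) = 5.0600 km
10: √((0.0231·111.32)² + (-0.0440·92.48)²) = √(6.612571 + 16.557738) = 4.8136 km
11: √((0.0662·111.32)² + (-0.0502·92.48)²) = √(54.307821 + 21.552769) = 8.7098 km
12: √((0.0058·111.32)² + (-0.0328·92.48)²) = √(0.416872 + 9.201176) = 3.1013 km
13: √((-0.0411·111.32)² + (-0.0089·92.48)²) = √(20.932931 + 0.677448) = 4.6487 km
14: √((-0.0358·111.32)² + (0.0354·92.48)²) = √(15.882265 + 10.717714) = 5.1575 km
15: √((-0.0452·111.32)² + (0.0310·92.48)²) = √(25.317643 + 8.219001) = 5.7911 km
Threshold 3.3 km: 1 (2.5953 km), 3 (2.7585 km), 12 (3.1013 km) are within range.

1, 3, 12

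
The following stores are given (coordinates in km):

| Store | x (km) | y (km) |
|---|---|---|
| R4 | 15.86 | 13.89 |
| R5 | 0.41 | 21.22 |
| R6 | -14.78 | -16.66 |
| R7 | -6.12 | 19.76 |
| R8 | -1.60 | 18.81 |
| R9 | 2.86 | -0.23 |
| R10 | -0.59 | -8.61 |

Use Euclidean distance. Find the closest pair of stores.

R5 and R8

Pairwise distances:
R5–R8: 3.14 km
R7–R8: 4.62 km
R5–R7: 6.69 km
R9–R10: 9.06 km
R6–R10: 16.31 km
R4–R5: 17.10 km
R4–R8: 18.14 km
R4–R9: 19.19 km
R8–R9: 19.56 km
R5–R9: 21.59 km
R7–R9: 21.91 km
R4–R7: 22.75 km
R6–R9: 24.11 km
R8–R10: 27.44 km
R4–R10: 27.87 km
R7–R10: 28.90 km
R5–R10: 29.85 km
R6–R7: 37.44 km
R6–R8: 37.84 km
R5–R6: 40.81 km
R4–R6: 43.27 km
Closest pair: R5–R8 at 3.14 km.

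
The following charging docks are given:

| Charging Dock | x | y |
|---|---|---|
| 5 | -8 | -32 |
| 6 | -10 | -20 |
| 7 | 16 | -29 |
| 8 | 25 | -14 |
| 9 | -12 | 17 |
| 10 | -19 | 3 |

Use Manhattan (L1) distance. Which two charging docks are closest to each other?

5 and 6

Pairwise distances:
5–6: |-2| + |12| = 2 + 12 = 14
5–7: |24| + |3| = 24 + 3 = 27
5–8: |33| + |18| = 33 + 18 = 51
5–9: |-4| + |49| = 4 + 49 = 53
5–10: |-11| + |35| = 11 + 35 = 46
6–7: |26| + |-9| = 26 + 9 = 35
6–8: |35| + |6| = 35 + 6 = 41
6–9: |-2| + |37| = 2 + 37 = 39
6–10: |-9| + |23| = 9 + 23 = 32
7–8: |9| + |15| = 9 + 15 = 24
7–9: |-28| + |46| = 28 + 46 = 74
7–10: |-35| + |32| = 35 + 32 = 67
8–9: |-37| + |31| = 37 + 31 = 68
8–10: |-44| + |17| = 44 + 17 = 61
9–10: |-7| + |-14| = 7 + 14 = 21
Closest pair: 5–6 at 14.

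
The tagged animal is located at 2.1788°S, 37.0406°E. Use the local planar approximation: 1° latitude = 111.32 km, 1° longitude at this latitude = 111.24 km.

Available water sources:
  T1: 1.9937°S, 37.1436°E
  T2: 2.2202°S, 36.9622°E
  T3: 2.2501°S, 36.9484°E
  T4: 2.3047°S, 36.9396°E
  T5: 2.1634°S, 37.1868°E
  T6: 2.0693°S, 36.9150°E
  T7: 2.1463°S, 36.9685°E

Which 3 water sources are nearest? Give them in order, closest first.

Distances from 2.1788°S, 37.0406°E:
T1: √((0.1851·111.32)² + (0.1030·111.24)²) = √(424.579707 + 131.279348) = 23.5767 km
T2: √((-0.0414·111.32)² + (-0.0784·111.24)²) = √(21.239636 + 76.059609) = 9.8640 km
T3: √((-0.0713·111.32)² + (-0.0922·111.24)²) = √(62.997810 + 105.192264) = 12.9688 km
T4: √((-0.1259·111.32)² + (-0.1010·111.24)²) = √(196.425495 + 126.230618) = 17.9626 km
T5: √((0.0154·111.32)² + (0.1462·111.24)²) = √(2.938920 + 264.494537) = 16.3534 km
T6: √((0.1095·111.32)² + (-0.1256·111.24)²) = √(148.584885 + 195.209630) = 18.5417 km
T7: √((0.0325·111.32)² + (-0.0721·111.24)²) = √(13.089200 + 64.326880) = 8.7986 km
Sorted: T7 (8.7986 km) < T2 (9.8640 km) < T3 (12.9688 km) < T5 (16.3534 km) < T4 (17.9626 km) < …

T7, T2, T3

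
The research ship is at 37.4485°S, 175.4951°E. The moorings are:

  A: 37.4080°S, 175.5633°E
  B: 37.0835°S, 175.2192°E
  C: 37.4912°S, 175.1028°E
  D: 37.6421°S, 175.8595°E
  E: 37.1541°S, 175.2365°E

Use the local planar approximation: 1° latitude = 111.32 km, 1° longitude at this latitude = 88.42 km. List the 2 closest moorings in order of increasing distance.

A, C

Distances from 37.4485°S, 175.4951°E:
A: 7.5293 km
B: 47.3926 km
C: 35.0113 km
D: 38.7636 km
E: 39.9609 km
Sorted: A (7.5293 km) < C (35.0113 km) < D (38.7636 km) < E (39.9609 km) < …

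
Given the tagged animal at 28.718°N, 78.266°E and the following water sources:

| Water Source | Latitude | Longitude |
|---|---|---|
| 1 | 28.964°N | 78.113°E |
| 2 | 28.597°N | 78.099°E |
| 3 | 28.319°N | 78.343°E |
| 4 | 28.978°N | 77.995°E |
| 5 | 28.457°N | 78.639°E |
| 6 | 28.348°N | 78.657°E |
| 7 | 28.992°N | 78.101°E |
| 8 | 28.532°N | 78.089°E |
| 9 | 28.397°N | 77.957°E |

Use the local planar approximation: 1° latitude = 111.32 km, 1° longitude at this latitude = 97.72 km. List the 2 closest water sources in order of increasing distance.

Distances from 28.718°N, 78.266°E:
1: 31.200 km
2: 21.160 km
3: 45.050 km
4: 39.230 km
5: 46.613 km
6: 56.182 km
7: 34.501 km
8: 26.979 km
9: 46.783 km
Sorted: 2 (21.160 km) < 8 (26.979 km) < 1 (31.200 km) < 7 (34.501 km) < …

2, 8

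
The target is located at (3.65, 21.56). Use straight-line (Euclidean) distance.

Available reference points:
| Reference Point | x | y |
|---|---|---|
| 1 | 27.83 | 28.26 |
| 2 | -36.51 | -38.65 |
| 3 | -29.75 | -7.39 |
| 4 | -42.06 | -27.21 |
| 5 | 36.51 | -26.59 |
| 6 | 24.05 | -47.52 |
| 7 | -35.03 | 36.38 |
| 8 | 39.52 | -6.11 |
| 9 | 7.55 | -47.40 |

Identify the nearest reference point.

1

Distances from (3.65, 21.56):
1: 25.09
2: 72.37
3: 44.20
4: 66.84
5: 58.29
6: 72.03
7: 41.42
8: 45.30
9: 69.07
Minimum: 1 at 25.09.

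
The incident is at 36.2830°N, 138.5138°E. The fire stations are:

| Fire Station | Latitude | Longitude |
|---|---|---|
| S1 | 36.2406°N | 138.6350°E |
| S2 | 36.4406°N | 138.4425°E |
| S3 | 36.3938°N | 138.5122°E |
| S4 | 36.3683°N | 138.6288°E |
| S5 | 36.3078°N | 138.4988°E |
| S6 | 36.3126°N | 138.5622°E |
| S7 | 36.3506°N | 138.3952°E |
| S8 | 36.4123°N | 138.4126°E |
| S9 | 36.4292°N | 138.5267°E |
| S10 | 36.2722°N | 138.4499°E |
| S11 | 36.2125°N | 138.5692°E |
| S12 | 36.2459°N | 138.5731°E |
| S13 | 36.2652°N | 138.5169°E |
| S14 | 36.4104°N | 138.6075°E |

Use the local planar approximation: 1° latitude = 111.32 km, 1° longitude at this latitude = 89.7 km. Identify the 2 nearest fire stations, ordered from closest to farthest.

Distances from 36.2830°N, 138.5138°E:
S1: √((-0.0424·111.32)² + (0.1212·89.7)²) = √(22.278098 + 118.192556) = 11.8520 km
S2: √((0.1576·111.32)² + (-0.0713·89.7)²) = √(307.793059 + 40.903827) = 18.6734 km
S3: √((0.1108·111.32)² + (-0.0016·89.7)²) = √(152.133871 + 0.020598) = 12.3351 km
S4: √((0.0853·111.32)² + (0.1150·89.7)²) = √(90.166343 + 106.409540) = 14.0206 km
S5: √((0.0248·111.32)² + (-0.0150·89.7)²) = √(7.621663 + 1.810370) = 3.0712 km
S6: √((0.0296·111.32)² + (0.0484·89.7)²) = √(10.857499 + 18.848449) = 5.4503 km
S7: √((0.0676·111.32)² + (-0.1186·89.7)²) = √(56.629117 + 113.175980) = 13.0309 km
S8: √((0.1293·111.32)² + (-0.1012·89.7)²) = √(207.177909 + 82.403548) = 17.0171 km
S9: √((0.1462·111.32)² + (0.0129·89.7)²) = √(264.875104 + 1.338950) = 16.3161 km
S10: √((-0.0108·111.32)² + (-0.0639·89.7)²) = √(1.445419 + 32.853875) = 5.8566 km
S11: √((-0.0705·111.32)² + (0.0554·89.7)²) = √(61.592046 + 24.694738) = 9.2891 km
S12: √((-0.0371·111.32)² + (0.0593·89.7)²) = √(17.056669 + 28.293995) = 6.7343 km
S13: √((-0.0178·111.32)² + (0.0031·89.7)²) = √(3.926326 + 0.077323) = 2.0009 km
S14: √((0.1274·111.32)² + (0.0937·89.7)²) = √(201.133889 + 70.642176) = 16.4856 km
Sorted: S13 (2.0009 km) < S5 (3.0712 km) < S6 (5.4503 km) < S10 (5.8566 km) < …

S13, S5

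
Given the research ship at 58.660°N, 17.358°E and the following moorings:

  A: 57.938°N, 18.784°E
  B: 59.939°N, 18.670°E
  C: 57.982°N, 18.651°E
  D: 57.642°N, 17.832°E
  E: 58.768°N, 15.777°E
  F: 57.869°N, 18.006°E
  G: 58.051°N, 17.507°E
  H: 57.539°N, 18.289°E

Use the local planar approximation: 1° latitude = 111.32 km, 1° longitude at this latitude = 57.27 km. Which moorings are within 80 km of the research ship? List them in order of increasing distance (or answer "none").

Distances from 58.660°N, 17.358°E:
A: √((-0.722·111.32)² + (1.426·57.27)²) = √(6459.82556 + 6669.50216) = 114.583 km
B: √((1.279·111.32)² + (1.312·57.27)²) = √(20271.57462 + 5645.75511) = 160.989 km
C: √((-0.678·111.32)² + (1.293·57.27)²) = √(5696.46959 + 5483.41879) = 105.735 km
D: √((-1.018·111.32)² + (0.474·57.27)²) = √(12842.27458 + 736.90423) = 116.530 km
E: √((0.108·111.32)² + (-1.581·57.27)²) = √(144.54195 + 8198.19239) = 91.339 km
F: √((-0.791·111.32)² + (0.648·57.27)²) = √(7753.52805 + 1377.22335) = 95.555 km
G: √((-0.609·111.32)² + (0.149·57.27)²) = √(4596.01017 + 72.81601) = 68.329 km
H: √((-1.121·111.32)² + (0.931·57.27)²) = √(15572.47422 + 2842.84858) = 135.703 km
Threshold 80 km: G (68.329 km) is within range.

G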